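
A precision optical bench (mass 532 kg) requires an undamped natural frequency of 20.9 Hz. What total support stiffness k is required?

ω_n = 2πf_n = 2π × 20.9 = 131.3 rad/s.
k = m·ω_n² = 532 × 131.3² = 532 × 17240 = 9174000 N/m.

9170000 N/m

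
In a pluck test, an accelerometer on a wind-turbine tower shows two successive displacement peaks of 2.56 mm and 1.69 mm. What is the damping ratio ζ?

0.0659

Logarithmic decrement δ = (1/n)·ln(x₀/x_n) = (1/1)·ln(2.56/1.69) = (1/1)·ln(1.515) = 0.4153.
ζ = δ/√(4π² + δ²) = 0.4153/√(39.48 + 0.172) = 0.4153/6.297 = 0.06595.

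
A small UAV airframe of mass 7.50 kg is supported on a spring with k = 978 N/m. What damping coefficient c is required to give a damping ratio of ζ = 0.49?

83.9 N·s/m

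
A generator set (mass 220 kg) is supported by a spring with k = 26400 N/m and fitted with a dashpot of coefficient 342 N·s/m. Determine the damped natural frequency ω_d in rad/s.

10.9 rad/s

ω_n = √(k/m) = √(26400/220) = 10.95 rad/s.
Critical damping c_c = 2√(k·m) = 2√(26400 × 220) = 4820 N·s/m, so ζ = c/c_c = 342/4820 = 0.07095.
ω_d = ω_n√(1 − ζ²) = 10.95 × √(1 − 0.00503) = 10.93 rad/s.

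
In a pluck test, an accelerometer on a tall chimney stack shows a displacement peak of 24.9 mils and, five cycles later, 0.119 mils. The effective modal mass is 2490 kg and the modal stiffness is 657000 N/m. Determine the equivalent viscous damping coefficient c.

Logarithmic decrement δ = (1/n)·ln(x₀/x_n) = (1/5)·ln(24.9/0.119) = (1/5)·ln(209.2) = 1.069.
ζ = δ/√(4π² + δ²) = 1.069/√(39.48 + 1.14) = 1.069/6.373 = 0.1677.
c = ζ · 2√(km) = 0.1677 × 2√(657000 × 2490) = 0.1677 × 80890 = 13560 N·s/m.

13600 N·s/m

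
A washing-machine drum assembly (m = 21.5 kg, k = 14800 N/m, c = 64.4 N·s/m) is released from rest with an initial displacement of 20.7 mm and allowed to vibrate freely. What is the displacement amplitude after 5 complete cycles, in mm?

ζ = c/(2√(km)) = 64.4/(2√(14800 × 21.5)) = 64.4/1128 = 0.05708.
Logarithmic decrement δ = 2πζ/√(1 − ζ²) = 2π × 0.05708/√(1 − 0.00326) = 0.3592.
After n cycles, x_n/x₀ = e^(−nδ), so x_5 = 20.7 × e^(−5 × 0.3592) = 20.7 × 0.1659 = 3.435 mm.

3.43 mm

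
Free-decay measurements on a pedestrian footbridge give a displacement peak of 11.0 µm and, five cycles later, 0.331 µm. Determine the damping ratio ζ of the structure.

0.111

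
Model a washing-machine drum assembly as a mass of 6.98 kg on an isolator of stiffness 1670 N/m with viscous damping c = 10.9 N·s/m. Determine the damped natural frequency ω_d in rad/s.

ω_n = √(k/m) = √(1670/6.98) = 15.47 rad/s.
Critical damping c_c = 2√(k·m) = 2√(1670 × 6.98) = 215.9 N·s/m, so ζ = c/c_c = 10.9/215.9 = 0.05048.
ω_d = ω_n√(1 − ζ²) = 15.47 × √(1 − 0.00255) = 15.45 rad/s.

15.4 rad/s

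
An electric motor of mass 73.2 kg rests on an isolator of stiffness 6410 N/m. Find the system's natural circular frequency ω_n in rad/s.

9.36 rad/s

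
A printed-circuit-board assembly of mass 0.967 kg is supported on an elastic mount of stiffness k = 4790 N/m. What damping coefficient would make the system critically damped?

136 N·s/m

c_c = 2√(k·m) = 2√(4790 × 0.967) = 2 × 68.06 = 136.1 N·s/m.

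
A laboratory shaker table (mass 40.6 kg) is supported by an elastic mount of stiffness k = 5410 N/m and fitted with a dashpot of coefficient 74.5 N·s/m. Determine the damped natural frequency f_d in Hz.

1.83 Hz

ω_n = √(k/m) = √(5410/40.6) = 11.54 rad/s.
Critical damping c_c = 2√(k·m) = 2√(5410 × 40.6) = 937.3 N·s/m, so ζ = c/c_c = 74.5/937.3 = 0.07948.
ω_d = ω_n√(1 − ζ²) = 11.54 × √(1 − 0.00632) = 11.51 rad/s.
f_d = ω_d/(2π) = 1.831 Hz.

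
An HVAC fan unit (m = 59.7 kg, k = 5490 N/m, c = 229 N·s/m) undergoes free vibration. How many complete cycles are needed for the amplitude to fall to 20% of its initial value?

ζ = c/(2√(km)) = 229/(2√(5490 × 59.7)) = 229/1145 = 0.2000.
Logarithmic decrement δ = 2πζ/√(1 − ζ²) = 2π × 0.2000/√(1 − 0.0400) = 1.283.
x_n/x₀ = e^(−nδ) ≤ 0.2; take ln: n ≥ ln(1/0.2)/δ = 1.609/1.283 = 1.255.
So 2 complete cycles are required.

2 cycles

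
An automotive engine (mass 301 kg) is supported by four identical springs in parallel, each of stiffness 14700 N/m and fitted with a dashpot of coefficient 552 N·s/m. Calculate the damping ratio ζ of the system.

Parallel springs add: k_eq = 4 × 14700 = 58800 N/m.
ω_n = √(k_eq/m) = √(58800/301) = 13.98 rad/s.
Critical damping c_c = 2√(k_eq·m) = 2√(58800 × 301) = 8414 N·s/m, so ζ = c/c_c = 552/8414 = 0.06561.

0.0656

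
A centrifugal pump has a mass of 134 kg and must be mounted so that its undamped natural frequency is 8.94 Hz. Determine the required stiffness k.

ω_n = 2πf_n = 2π × 8.94 = 56.17 rad/s.
k = m·ω_n² = 134 × 56.17² = 134 × 3155 = 422800 N/m.

423000 N/m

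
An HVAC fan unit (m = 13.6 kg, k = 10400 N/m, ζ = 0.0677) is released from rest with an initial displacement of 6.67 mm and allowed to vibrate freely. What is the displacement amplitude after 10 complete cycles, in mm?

0.0939 mm

Logarithmic decrement δ = 2πζ/√(1 − ζ²) = 2π × 0.06770/√(1 − 0.00458) = 0.4263.
After n cycles, x_n/x₀ = e^(−nδ), so x_10 = 6.67 × e^(−10 × 0.4263) = 6.67 × 0.01407 = 0.09387 mm.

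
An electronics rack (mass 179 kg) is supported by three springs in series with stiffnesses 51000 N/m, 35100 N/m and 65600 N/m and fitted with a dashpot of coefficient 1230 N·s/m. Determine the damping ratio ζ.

0.366

Series springs: 1/k_eq = 1/51000 + 1/35100 + 1/65600 = 6.334×10^-5, so k_eq = 15790 N/m.
ω_n = √(k_eq/m) = √(15790/179) = 9.391 rad/s.
Critical damping c_c = 2√(k_eq·m) = 2√(15790 × 179) = 3362 N·s/m, so ζ = c/c_c = 1230/3362 = 0.3658.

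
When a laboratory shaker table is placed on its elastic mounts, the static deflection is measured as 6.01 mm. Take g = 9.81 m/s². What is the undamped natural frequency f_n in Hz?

6.43 Hz

ω_n = √(g/δ_st) = √(9.81/0.00601) = √1632 = 40.40 rad/s.
f_n = ω_n/(2π) = 40.40/6.283 = 6.430 Hz.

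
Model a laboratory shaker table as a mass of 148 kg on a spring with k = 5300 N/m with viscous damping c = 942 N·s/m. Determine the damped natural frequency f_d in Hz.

ω_n = √(k/m) = √(5300/148) = 5.984 rad/s.
Critical damping c_c = 2√(k·m) = 2√(5300 × 148) = 1771 N·s/m, so ζ = c/c_c = 942/1771 = 0.5318.
ω_d = ω_n√(1 − ζ²) = 5.984 × √(1 − 0.283) = 5.068 rad/s.
f_d = ω_d/(2π) = 0.8066 Hz.

0.807 Hz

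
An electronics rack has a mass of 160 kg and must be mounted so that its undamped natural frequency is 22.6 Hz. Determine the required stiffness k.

ω_n = 2πf_n = 2π × 22.6 = 142.0 rad/s.
k = m·ω_n² = 160 × 142.0² = 160 × 20160 = 3226000 N/m.

3230000 N/m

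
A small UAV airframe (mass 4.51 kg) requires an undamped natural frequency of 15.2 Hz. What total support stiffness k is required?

41100 N/m

ω_n = 2πf_n = 2π × 15.2 = 95.50 rad/s.
k = m·ω_n² = 4.51 × 95.50² = 4.51 × 9121 = 41140 N/m.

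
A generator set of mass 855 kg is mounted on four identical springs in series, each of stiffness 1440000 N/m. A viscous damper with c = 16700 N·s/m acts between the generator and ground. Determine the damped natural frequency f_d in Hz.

Series springs: 1/k_eq = 4/1440000, so k_eq = 1440000/4 = 360000 N/m.
ω_n = √(k_eq/m) = √(360000/855) = 20.52 rad/s.
Critical damping c_c = 2√(k_eq·m) = 2√(360000 × 855) = 35090 N·s/m, so ζ = c/c_c = 16700/35090 = 0.4759.
ω_d = ω_n√(1 − ζ²) = 20.52 × √(1 − 0.227) = 18.05 rad/s.
f_d = ω_d/(2π) = 2.872 Hz.

2.87 Hz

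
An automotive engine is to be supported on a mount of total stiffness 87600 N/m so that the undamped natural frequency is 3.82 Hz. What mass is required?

152 kg

ω_n = 2πf_n = 2π × 3.82 = 24.00 rad/s.
m = k/ω_n² = 87600/24.00² = 87600/576.1 = 152.1 kg.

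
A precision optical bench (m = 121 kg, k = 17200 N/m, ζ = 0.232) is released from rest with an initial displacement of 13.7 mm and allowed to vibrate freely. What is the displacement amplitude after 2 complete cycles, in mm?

0.684 mm

Logarithmic decrement δ = 2πζ/√(1 − ζ²) = 2π × 0.2320/√(1 − 0.0538) = 1.499.
After n cycles, x_n/x₀ = e^(−nδ), so x_2 = 13.7 × e^(−2 × 1.499) = 13.7 × 0.04993 = 0.6840 mm.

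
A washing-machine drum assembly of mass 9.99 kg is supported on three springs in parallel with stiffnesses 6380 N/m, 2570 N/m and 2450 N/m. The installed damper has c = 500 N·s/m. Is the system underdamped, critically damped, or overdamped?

Parallel springs add: k_eq = 6380 + 2570 + 2450 = 11400 N/m.
c_c = 2√(k_eq·m) = 674.9 N·s/m; ζ = c/c_c = 500/674.9 = 0.741.
Since ζ < 1 the system is underdamped.

underdamped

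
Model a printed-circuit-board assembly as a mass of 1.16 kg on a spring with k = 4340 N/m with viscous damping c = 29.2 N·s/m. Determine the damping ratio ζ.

0.206

ω_n = √(k/m) = √(4340/1.16) = 61.17 rad/s.
Critical damping c_c = 2√(k·m) = 2√(4340 × 1.16) = 141.9 N·s/m, so ζ = c/c_c = 29.2/141.9 = 0.2058.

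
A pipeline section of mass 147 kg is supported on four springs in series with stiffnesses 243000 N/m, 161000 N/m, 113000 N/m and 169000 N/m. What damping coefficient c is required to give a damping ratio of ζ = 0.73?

Series springs: 1/k_eq = 1/243000 + 1/161000 + 1/113000 + 1/169000 = 2.509×10^-5, so k_eq = 39850 N/m.
c_c = 2√(k_eq·m) = 2√(39850 × 147) = 4841 N·s/m.
c = ζ·c_c = 0.73 × 4841 = 3534 N·s/m.

3530 N·s/m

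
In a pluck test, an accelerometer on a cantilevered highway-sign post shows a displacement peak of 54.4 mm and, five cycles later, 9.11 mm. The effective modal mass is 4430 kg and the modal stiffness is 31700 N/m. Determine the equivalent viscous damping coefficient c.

Logarithmic decrement δ = (1/n)·ln(x₀/x_n) = (1/5)·ln(54.4/9.11) = (1/5)·ln(5.971) = 0.3574.
ζ = δ/√(4π² + δ²) = 0.3574/√(39.48 + 0.128) = 0.3574/6.293 = 0.05679.
c = ζ · 2√(km) = 0.05679 × 2√(31700 × 4430) = 0.05679 × 23700 = 1346 N·s/m.

1350 N·s/m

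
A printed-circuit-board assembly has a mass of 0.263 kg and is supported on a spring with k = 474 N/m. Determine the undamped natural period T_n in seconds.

0.148 s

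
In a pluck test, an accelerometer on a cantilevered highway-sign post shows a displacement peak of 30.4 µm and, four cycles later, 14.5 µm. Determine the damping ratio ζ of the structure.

0.0294

Logarithmic decrement δ = (1/n)·ln(x₀/x_n) = (1/4)·ln(30.4/14.5) = (1/4)·ln(2.097) = 0.1851.
ζ = δ/√(4π² + δ²) = 0.1851/√(39.48 + 0.0343) = 0.1851/6.286 = 0.02944.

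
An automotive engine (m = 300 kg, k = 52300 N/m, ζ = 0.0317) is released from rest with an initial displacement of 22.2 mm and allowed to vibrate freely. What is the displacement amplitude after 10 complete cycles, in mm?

Logarithmic decrement δ = 2πζ/√(1 − ζ²) = 2π × 0.03170/√(1 − 0.00100) = 0.1993.
After n cycles, x_n/x₀ = e^(−nδ), so x_10 = 22.2 × e^(−10 × 0.1993) = 22.2 × 0.1363 = 3.026 mm.

3.03 mm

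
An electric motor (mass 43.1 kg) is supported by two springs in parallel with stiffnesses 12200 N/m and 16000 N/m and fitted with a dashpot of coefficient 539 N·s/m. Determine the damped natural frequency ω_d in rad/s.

24.8 rad/s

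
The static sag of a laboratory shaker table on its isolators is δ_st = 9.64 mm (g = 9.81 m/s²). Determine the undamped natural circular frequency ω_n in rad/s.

31.9 rad/s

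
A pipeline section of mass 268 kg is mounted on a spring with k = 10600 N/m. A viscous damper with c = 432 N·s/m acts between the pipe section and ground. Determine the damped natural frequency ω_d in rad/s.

6.24 rad/s

ω_n = √(k/m) = √(10600/268) = 6.289 rad/s.
Critical damping c_c = 2√(k·m) = 2√(10600 × 268) = 3371 N·s/m, so ζ = c/c_c = 432/3371 = 0.1282.
ω_d = ω_n√(1 − ζ²) = 6.289 × √(1 − 0.0164) = 6.237 rad/s.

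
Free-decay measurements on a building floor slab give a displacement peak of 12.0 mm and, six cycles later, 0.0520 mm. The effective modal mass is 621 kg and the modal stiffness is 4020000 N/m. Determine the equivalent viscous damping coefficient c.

Logarithmic decrement δ = (1/n)·ln(x₀/x_n) = (1/6)·ln(12.0/0.0520) = (1/6)·ln(230.8) = 0.9069.
ζ = δ/√(4π² + δ²) = 0.9069/√(39.48 + 0.822) = 0.9069/6.348 = 0.1429.
c = ζ · 2√(km) = 0.1429 × 2√(4020000 × 621) = 0.1429 × 99930 = 14280 N·s/m.

14300 N·s/m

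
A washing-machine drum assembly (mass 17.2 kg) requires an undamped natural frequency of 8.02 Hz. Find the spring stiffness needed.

43700 N/m

ω_n = 2πf_n = 2π × 8.02 = 50.39 rad/s.
k = m·ω_n² = 17.2 × 50.39² = 17.2 × 2539 = 43680 N/m.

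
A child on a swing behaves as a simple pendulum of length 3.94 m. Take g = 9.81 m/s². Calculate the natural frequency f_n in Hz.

For a simple pendulum ω_n = √(g/L) = √(9.81/3.94) = √2.490 = 1.578 rad/s.
f_n = ω_n/(2π) = 1.578/6.283 = 0.2511 Hz.

0.251 Hz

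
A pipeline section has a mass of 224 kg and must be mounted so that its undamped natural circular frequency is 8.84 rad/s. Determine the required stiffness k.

17500 N/m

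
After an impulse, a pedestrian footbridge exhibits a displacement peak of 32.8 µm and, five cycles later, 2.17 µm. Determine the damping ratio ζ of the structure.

0.0861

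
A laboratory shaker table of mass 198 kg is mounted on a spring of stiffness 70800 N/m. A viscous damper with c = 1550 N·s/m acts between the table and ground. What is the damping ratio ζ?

ω_n = √(k/m) = √(70800/198) = 18.91 rad/s.
Critical damping c_c = 2√(k·m) = 2√(70800 × 198) = 7488 N·s/m, so ζ = c/c_c = 1550/7488 = 0.2070.

0.207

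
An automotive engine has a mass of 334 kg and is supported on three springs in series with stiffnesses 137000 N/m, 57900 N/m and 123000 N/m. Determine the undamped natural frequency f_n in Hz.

1.52 Hz

Series springs: 1/k_eq = 1/137000 + 1/57900 + 1/123000 = 3.270×10^-5, so k_eq = 30580 N/m.
ω_n = √(k_eq/m) = √(30580/334) = √91.56 = 9.569 rad/s.
f_n = ω_n/(2π) = 9.569/6.283 = 1.523 Hz.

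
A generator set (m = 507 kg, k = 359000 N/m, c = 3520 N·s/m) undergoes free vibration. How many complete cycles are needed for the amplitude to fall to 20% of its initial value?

ζ = c/(2√(km)) = 3520/(2√(359000 × 507)) = 3520/26980 = 0.1305.
Logarithmic decrement δ = 2πζ/√(1 − ζ²) = 2π × 0.1305/√(1 − 0.0170) = 0.8267.
x_n/x₀ = e^(−nδ) ≤ 0.2; take ln: n ≥ ln(1/0.2)/δ = 1.609/0.8267 = 1.947.
So 2 complete cycles are required.

2 cycles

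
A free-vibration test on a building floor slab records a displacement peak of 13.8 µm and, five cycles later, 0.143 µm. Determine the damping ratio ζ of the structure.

Logarithmic decrement δ = (1/n)·ln(x₀/x_n) = (1/5)·ln(13.8/0.143) = (1/5)·ln(96.50) = 0.9139.
ζ = δ/√(4π² + δ²) = 0.9139/√(39.48 + 0.835) = 0.9139/6.349 = 0.1439.

0.144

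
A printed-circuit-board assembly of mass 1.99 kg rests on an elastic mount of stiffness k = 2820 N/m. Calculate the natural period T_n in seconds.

0.167 s

ω_n = √(k/m) = √(2820/1.99) = √1417 = 37.64 rad/s.
T_n = 2π/ω_n = 6.283/37.64 = 0.1669 s.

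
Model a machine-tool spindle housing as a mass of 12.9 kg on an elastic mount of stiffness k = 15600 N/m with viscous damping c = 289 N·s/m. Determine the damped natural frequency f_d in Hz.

ω_n = √(k/m) = √(15600/12.9) = 34.78 rad/s.
Critical damping c_c = 2√(k·m) = 2√(15600 × 12.9) = 897.2 N·s/m, so ζ = c/c_c = 289/897.2 = 0.3221.
ω_d = ω_n√(1 − ζ²) = 34.78 × √(1 − 0.104) = 32.92 rad/s.
f_d = ω_d/(2π) = 5.240 Hz.

5.24 Hz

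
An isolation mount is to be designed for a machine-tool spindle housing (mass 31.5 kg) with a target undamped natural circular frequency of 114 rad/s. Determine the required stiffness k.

k = m·ω_n² = 31.5 × 114.0² = 31.5 × 13000 = 409400 N/m.

409000 N/m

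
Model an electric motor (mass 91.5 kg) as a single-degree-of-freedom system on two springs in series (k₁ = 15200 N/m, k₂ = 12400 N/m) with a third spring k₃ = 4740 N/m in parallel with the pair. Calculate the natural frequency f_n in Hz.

1.79 Hz

Series pair: k_s = k₁k₂/(k₁+k₂) = (15200)(12400)/(15200 + 12400) = 6829 N/m. In parallel with k₃: k_eq = 6829 + 4740 = 11570 N/m.
ω_n = √(k_eq/m) = √(11570/91.5) = √126.4 = 11.24 rad/s.
f_n = ω_n/(2π) = 11.24/6.283 = 1.790 Hz.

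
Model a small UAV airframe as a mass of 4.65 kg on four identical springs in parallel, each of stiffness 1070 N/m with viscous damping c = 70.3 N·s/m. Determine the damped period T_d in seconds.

Parallel springs add: k_eq = 4 × 1070 = 4280 N/m.
ω_n = √(k_eq/m) = √(4280/4.65) = 30.34 rad/s.
Critical damping c_c = 2√(k_eq·m) = 2√(4280 × 4.65) = 282.1 N·s/m, so ζ = c/c_c = 70.3/282.1 = 0.2492.
ω_d = ω_n√(1 − ζ²) = 30.34 × √(1 − 0.0621) = 29.38 rad/s.
T_d = 2π/ω_d = 0.2138 s.

0.214 s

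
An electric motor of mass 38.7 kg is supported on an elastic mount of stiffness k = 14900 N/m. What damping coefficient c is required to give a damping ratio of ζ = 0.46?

699 N·s/m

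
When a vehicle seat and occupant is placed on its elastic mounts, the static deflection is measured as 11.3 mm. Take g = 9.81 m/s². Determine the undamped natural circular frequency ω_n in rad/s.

29.5 rad/s

ω_n = √(g/δ_st) = √(9.81/0.0113) = √868.1 = 29.46 rad/s.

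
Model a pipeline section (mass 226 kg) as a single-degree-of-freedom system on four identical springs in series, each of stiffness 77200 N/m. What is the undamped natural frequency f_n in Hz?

1.47 Hz

Series springs: 1/k_eq = 4/77200, so k_eq = 77200/4 = 19300 N/m.
ω_n = √(k_eq/m) = √(19300/226) = √85.40 = 9.241 rad/s.
f_n = ω_n/(2π) = 9.241/6.283 = 1.471 Hz.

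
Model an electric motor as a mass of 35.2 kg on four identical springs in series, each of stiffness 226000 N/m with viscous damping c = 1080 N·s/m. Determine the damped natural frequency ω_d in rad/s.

37.0 rad/s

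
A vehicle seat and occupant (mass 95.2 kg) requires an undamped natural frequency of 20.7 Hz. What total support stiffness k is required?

1610000 N/m

ω_n = 2πf_n = 2π × 20.7 = 130.1 rad/s.
k = m·ω_n² = 95.2 × 130.1² = 95.2 × 16920 = 1610000 N/m.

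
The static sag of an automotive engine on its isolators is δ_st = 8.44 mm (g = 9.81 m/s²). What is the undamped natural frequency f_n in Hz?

ω_n = √(g/δ_st) = √(9.81/0.00844) = √1162 = 34.09 rad/s.
f_n = ω_n/(2π) = 34.09/6.283 = 5.426 Hz.

5.43 Hz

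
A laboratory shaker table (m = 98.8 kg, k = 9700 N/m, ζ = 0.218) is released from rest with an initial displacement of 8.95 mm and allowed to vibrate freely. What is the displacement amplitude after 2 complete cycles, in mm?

0.540 mm

Logarithmic decrement δ = 2πζ/√(1 − ζ²) = 2π × 0.2180/√(1 − 0.0475) = 1.403.
After n cycles, x_n/x₀ = e^(−nδ), so x_2 = 8.95 × e^(−2 × 1.403) = 8.95 × 0.06039 = 0.5405 mm.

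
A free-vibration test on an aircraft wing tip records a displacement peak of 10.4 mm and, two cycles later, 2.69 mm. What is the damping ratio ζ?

0.107

Logarithmic decrement δ = (1/n)·ln(x₀/x_n) = (1/2)·ln(10.4/2.69) = (1/2)·ln(3.866) = 0.6761.
ζ = δ/√(4π² + δ²) = 0.6761/√(39.48 + 0.457) = 0.6761/6.319 = 0.1070.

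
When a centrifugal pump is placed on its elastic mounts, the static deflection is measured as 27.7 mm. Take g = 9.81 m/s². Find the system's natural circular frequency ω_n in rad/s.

18.8 rad/s

ω_n = √(g/δ_st) = √(9.81/0.0277) = √354.2 = 18.82 rad/s.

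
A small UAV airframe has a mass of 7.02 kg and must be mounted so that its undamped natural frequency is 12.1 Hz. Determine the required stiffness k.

ω_n = 2πf_n = 2π × 12.1 = 76.03 rad/s.
k = m·ω_n² = 7.02 × 76.03² = 7.02 × 5780 = 40580 N/m.

40600 N/m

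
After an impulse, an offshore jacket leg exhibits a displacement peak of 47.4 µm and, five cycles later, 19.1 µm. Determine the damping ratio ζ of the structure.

0.0289

Logarithmic decrement δ = (1/n)·ln(x₀/x_n) = (1/5)·ln(47.4/19.1) = (1/5)·ln(2.482) = 0.1818.
ζ = δ/√(4π² + δ²) = 0.1818/√(39.48 + 0.0330) = 0.1818/6.286 = 0.02892.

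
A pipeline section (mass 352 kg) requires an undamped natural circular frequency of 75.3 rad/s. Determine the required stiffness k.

2000000 N/m

k = m·ω_n² = 352 × 75.30² = 352 × 5670 = 1996000 N/m.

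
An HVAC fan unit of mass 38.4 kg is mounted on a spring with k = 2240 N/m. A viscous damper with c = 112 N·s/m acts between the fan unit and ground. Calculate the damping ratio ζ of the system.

ω_n = √(k/m) = √(2240/38.4) = 7.638 rad/s.
Critical damping c_c = 2√(k·m) = 2√(2240 × 38.4) = 586.6 N·s/m, so ζ = c/c_c = 112/586.6 = 0.1909.

0.191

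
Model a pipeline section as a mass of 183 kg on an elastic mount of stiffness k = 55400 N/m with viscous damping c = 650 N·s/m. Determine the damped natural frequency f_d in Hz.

ω_n = √(k/m) = √(55400/183) = 17.40 rad/s.
Critical damping c_c = 2√(k·m) = 2√(55400 × 183) = 6368 N·s/m, so ζ = c/c_c = 650/6368 = 0.1021.
ω_d = ω_n√(1 − ζ²) = 17.40 × √(1 − 0.0104) = 17.31 rad/s.
f_d = ω_d/(2π) = 2.755 Hz.

2.75 Hz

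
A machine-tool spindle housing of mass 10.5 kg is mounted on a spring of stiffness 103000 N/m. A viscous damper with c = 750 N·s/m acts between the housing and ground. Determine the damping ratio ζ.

0.361

ω_n = √(k/m) = √(103000/10.5) = 99.04 rad/s.
Critical damping c_c = 2√(k·m) = 2√(103000 × 10.5) = 2080 N·s/m, so ζ = c/c_c = 750/2080 = 0.3606.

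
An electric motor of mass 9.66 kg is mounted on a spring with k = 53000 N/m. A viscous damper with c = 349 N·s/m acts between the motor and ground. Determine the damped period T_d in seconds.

ω_n = √(k/m) = √(53000/9.66) = 74.07 rad/s.
Critical damping c_c = 2√(k·m) = 2√(53000 × 9.66) = 1431 N·s/m, so ζ = c/c_c = 349/1431 = 0.2439.
ω_d = ω_n√(1 − ζ²) = 74.07 × √(1 − 0.0595) = 71.83 rad/s.
T_d = 2π/ω_d = 0.08747 s.

0.0875 s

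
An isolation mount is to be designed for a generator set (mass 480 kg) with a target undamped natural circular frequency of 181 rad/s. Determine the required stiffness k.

15700000 N/m

k = m·ω_n² = 480 × 181.0² = 480 × 32760 = 15730000 N/m.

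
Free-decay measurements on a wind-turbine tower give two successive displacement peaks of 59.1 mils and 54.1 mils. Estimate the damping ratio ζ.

0.0141

Logarithmic decrement δ = (1/n)·ln(x₀/x_n) = (1/1)·ln(59.1/54.1) = (1/1)·ln(1.092) = 0.08840.
ζ = δ/√(4π² + δ²) = 0.08840/√(39.48 + 0.00781) = 0.08840/6.284 = 0.01407.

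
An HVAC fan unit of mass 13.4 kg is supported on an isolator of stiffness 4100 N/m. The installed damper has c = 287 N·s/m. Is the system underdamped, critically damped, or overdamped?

c_c = 2√(k·m) = 468.8 N·s/m; ζ = c/c_c = 287/468.8 = 0.612.
Since ζ < 1 the system is underdamped.

underdamped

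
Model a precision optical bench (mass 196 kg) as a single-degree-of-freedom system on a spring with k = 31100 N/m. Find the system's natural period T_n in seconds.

0.499 s

ω_n = √(k/m) = √(31100/196) = √158.7 = 12.60 rad/s.
T_n = 2π/ω_n = 6.283/12.60 = 0.4988 s.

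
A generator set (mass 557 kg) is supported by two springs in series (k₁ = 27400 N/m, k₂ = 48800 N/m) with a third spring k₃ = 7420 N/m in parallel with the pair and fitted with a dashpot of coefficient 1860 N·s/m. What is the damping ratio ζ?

0.249

Series pair: k_s = k₁k₂/(k₁+k₂) = (27400)(48800)/(27400 + 48800) = 17550 N/m. In parallel with k₃: k_eq = 17550 + 7420 = 24970 N/m.
ω_n = √(k_eq/m) = √(24970/557) = 6.695 rad/s.
Critical damping c_c = 2√(k_eq·m) = 2√(24970 × 557) = 7458 N·s/m, so ζ = c/c_c = 1860/7458 = 0.2494.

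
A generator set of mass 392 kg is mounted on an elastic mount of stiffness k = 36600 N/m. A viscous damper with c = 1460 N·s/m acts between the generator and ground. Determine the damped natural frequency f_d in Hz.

ω_n = √(k/m) = √(36600/392) = 9.663 rad/s.
Critical damping c_c = 2√(k·m) = 2√(36600 × 392) = 7576 N·s/m, so ζ = c/c_c = 1460/7576 = 0.1927.
ω_d = ω_n√(1 − ζ²) = 9.663 × √(1 − 0.0371) = 9.482 rad/s.
f_d = ω_d/(2π) = 1.509 Hz.

1.51 Hz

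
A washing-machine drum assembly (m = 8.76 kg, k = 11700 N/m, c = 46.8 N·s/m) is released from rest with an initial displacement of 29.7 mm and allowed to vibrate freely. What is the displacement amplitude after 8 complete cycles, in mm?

ζ = c/(2√(km)) = 46.8/(2√(11700 × 8.76)) = 46.8/640.3 = 0.07309.
Logarithmic decrement δ = 2πζ/√(1 − ζ²) = 2π × 0.07309/√(1 − 0.00534) = 0.4605.
After n cycles, x_n/x₀ = e^(−nδ), so x_8 = 29.7 × e^(−8 × 0.4605) = 29.7 × 0.02513 = 0.7462 mm.

0.746 mm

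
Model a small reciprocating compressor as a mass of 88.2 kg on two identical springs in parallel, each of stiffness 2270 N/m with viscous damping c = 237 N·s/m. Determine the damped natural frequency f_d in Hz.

Parallel springs add: k_eq = 2 × 2270 = 4540 N/m.
ω_n = √(k_eq/m) = √(4540/88.2) = 7.175 rad/s.
Critical damping c_c = 2√(k_eq·m) = 2√(4540 × 88.2) = 1266 N·s/m, so ζ = c/c_c = 237/1266 = 0.1873.
ω_d = ω_n√(1 − ζ²) = 7.175 × √(1 − 0.0351) = 7.048 rad/s.
f_d = ω_d/(2π) = 1.122 Hz.

1.12 Hz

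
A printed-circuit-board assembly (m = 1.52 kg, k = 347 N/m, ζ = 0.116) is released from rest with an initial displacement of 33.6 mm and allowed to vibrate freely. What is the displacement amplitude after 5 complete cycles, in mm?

Logarithmic decrement δ = 2πζ/√(1 − ζ²) = 2π × 0.1160/√(1 − 0.0135) = 0.7338.
After n cycles, x_n/x₀ = e^(−nδ), so x_5 = 33.6 × e^(−5 × 0.7338) = 33.6 × 0.02550 = 0.8569 mm.

0.857 mm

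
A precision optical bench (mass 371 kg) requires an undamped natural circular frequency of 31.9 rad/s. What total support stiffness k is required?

378000 N/m

k = m·ω_n² = 371 × 31.90² = 371 × 1018 = 377500 N/m.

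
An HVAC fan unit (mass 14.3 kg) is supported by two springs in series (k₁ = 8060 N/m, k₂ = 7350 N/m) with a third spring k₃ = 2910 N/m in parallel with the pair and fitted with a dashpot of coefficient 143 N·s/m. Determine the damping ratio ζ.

Series pair: k_s = k₁k₂/(k₁+k₂) = (8060)(7350)/(8060 + 7350) = 3844 N/m. In parallel with k₃: k_eq = 3844 + 2910 = 6754 N/m.
ω_n = √(k_eq/m) = √(6754/14.3) = 21.73 rad/s.
Critical damping c_c = 2√(k_eq·m) = 2√(6754 × 14.3) = 621.6 N·s/m, so ζ = c/c_c = 143/621.6 = 0.2301.

0.230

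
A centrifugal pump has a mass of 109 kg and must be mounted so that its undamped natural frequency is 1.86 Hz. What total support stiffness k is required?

ω_n = 2πf_n = 2π × 1.86 = 11.69 rad/s.
k = m·ω_n² = 109 × 11.69² = 109 × 136.6 = 14890 N/m.

14900 N/m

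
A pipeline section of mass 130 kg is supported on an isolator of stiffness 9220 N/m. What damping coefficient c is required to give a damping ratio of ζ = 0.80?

c_c = 2√(k·m) = 2√(9220 × 130) = 2190 N·s/m.
c = ζ·c_c = 0.80 × 2190 = 1752 N·s/m.

1750 N·s/m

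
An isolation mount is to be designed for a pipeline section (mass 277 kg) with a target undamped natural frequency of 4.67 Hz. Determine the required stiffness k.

ω_n = 2πf_n = 2π × 4.67 = 29.34 rad/s.
k = m·ω_n² = 277 × 29.34² = 277 × 861.0 = 238500 N/m.

238000 N/m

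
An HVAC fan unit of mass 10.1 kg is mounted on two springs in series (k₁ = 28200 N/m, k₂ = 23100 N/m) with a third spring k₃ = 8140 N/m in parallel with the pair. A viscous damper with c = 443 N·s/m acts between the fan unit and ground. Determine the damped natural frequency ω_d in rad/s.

39.8 rad/s

Series pair: k_s = k₁k₂/(k₁+k₂) = (28200)(23100)/(28200 + 23100) = 12700 N/m. In parallel with k₃: k_eq = 12700 + 8140 = 20840 N/m.
ω_n = √(k_eq/m) = √(20840/10.1) = 45.42 rad/s.
Critical damping c_c = 2√(k_eq·m) = 2√(20840 × 10.1) = 917.5 N·s/m, so ζ = c/c_c = 443/917.5 = 0.4828.
ω_d = ω_n√(1 − ζ²) = 45.42 × √(1 − 0.233) = 39.78 rad/s.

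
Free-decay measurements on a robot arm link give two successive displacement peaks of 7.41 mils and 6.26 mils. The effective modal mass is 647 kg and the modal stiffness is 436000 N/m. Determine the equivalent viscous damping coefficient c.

Logarithmic decrement δ = (1/n)·ln(x₀/x_n) = (1/1)·ln(7.41/6.26) = (1/1)·ln(1.184) = 0.1687.
ζ = δ/√(4π² + δ²) = 0.1687/√(39.48 + 0.0284) = 0.1687/6.285 = 0.02683.
c = ζ · 2√(km) = 0.02683 × 2√(436000 × 647) = 0.02683 × 33590 = 901.3 N·s/m.

901 N·s/m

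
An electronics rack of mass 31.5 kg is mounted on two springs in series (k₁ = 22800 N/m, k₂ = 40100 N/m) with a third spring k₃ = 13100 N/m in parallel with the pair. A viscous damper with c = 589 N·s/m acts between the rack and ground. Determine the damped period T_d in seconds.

0.224 s

Series pair: k_s = k₁k₂/(k₁+k₂) = (22800)(40100)/(22800 + 40100) = 14540 N/m. In parallel with k₃: k_eq = 14540 + 13100 = 27640 N/m.
ω_n = √(k_eq/m) = √(27640/31.5) = 29.62 rad/s.
Critical damping c_c = 2√(k_eq·m) = 2√(27640 × 31.5) = 1866 N·s/m, so ζ = c/c_c = 589/1866 = 0.3156.
ω_d = ω_n√(1 − ζ²) = 29.62 × √(1 − 0.0996) = 28.11 rad/s.
T_d = 2π/ω_d = 0.2236 s.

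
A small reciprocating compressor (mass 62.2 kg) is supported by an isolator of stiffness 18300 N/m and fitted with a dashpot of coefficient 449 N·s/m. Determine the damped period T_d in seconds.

ω_n = √(k/m) = √(18300/62.2) = 17.15 rad/s.
Critical damping c_c = 2√(k·m) = 2√(18300 × 62.2) = 2134 N·s/m, so ζ = c/c_c = 449/2134 = 0.2104.
ω_d = ω_n√(1 − ζ²) = 17.15 × √(1 − 0.0443) = 16.77 rad/s.
T_d = 2π/ω_d = 0.3747 s.

0.375 s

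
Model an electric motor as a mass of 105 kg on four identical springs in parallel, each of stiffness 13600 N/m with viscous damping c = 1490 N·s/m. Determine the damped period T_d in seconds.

Parallel springs add: k_eq = 4 × 13600 = 54400 N/m.
ω_n = √(k_eq/m) = √(54400/105) = 22.76 rad/s.
Critical damping c_c = 2√(k_eq·m) = 2√(54400 × 105) = 4780 N·s/m, so ζ = c/c_c = 1490/4780 = 0.3117.
ω_d = ω_n√(1 − ζ²) = 22.76 × √(1 − 0.0972) = 21.63 rad/s.
T_d = 2π/ω_d = 0.2905 s.

0.291 s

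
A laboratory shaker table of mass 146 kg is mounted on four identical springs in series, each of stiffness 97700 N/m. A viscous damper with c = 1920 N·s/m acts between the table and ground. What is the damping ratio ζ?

Series springs: 1/k_eq = 4/97700, so k_eq = 97700/4 = 24420 N/m.
ω_n = √(k_eq/m) = √(24420/146) = 12.93 rad/s.
Critical damping c_c = 2√(k_eq·m) = 2√(24420 × 146) = 3777 N·s/m, so ζ = c/c_c = 1920/3777 = 0.5084.

0.508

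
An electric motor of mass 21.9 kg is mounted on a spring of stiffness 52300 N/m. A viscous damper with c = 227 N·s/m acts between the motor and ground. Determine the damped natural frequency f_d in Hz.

7.73 Hz

ω_n = √(k/m) = √(52300/21.9) = 48.87 rad/s.
Critical damping c_c = 2√(k·m) = 2√(52300 × 21.9) = 2140 N·s/m, so ζ = c/c_c = 227/2140 = 0.1061.
ω_d = ω_n√(1 − ζ²) = 48.87 × √(1 − 0.0112) = 48.59 rad/s.
f_d = ω_d/(2π) = 7.734 Hz.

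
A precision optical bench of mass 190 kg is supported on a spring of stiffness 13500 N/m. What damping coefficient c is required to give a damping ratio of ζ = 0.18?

c_c = 2√(k·m) = 2√(13500 × 190) = 3203 N·s/m.
c = ζ·c_c = 0.18 × 3203 = 576.6 N·s/m.

577 N·s/m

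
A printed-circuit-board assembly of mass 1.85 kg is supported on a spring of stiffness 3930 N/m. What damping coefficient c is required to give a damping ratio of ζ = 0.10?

c_c = 2√(k·m) = 2√(3930 × 1.85) = 170.5 N·s/m.
c = ζ·c_c = 0.10 × 170.5 = 17.05 N·s/m.

17.1 N·s/m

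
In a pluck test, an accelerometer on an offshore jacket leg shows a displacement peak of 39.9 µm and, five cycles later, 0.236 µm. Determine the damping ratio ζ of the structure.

Logarithmic decrement δ = (1/n)·ln(x₀/x_n) = (1/5)·ln(39.9/0.236) = (1/5)·ln(169.1) = 1.026.
ζ = δ/√(4π² + δ²) = 1.026/√(39.48 + 1.05) = 1.026/6.366 = 0.1612.

0.161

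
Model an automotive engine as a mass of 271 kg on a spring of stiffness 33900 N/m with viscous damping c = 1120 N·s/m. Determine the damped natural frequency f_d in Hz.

1.75 Hz

ω_n = √(k/m) = √(33900/271) = 11.18 rad/s.
Critical damping c_c = 2√(k·m) = 2√(33900 × 271) = 6062 N·s/m, so ζ = c/c_c = 1120/6062 = 0.1848.
ω_d = ω_n√(1 − ζ²) = 11.18 × √(1 − 0.0341) = 10.99 rad/s.
f_d = ω_d/(2π) = 1.749 Hz.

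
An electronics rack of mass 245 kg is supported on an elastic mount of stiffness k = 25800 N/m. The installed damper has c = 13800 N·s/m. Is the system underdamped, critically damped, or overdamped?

c_c = 2√(k·m) = 5028 N·s/m; ζ = c/c_c = 13800/5028 = 2.74.
Since ζ > 1 the system is overdamped.

overdamped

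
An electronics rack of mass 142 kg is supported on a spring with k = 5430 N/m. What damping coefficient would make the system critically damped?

c_c = 2√(k·m) = 2√(5430 × 142) = 2 × 878.1 = 1756 N·s/m.

1760 N·s/m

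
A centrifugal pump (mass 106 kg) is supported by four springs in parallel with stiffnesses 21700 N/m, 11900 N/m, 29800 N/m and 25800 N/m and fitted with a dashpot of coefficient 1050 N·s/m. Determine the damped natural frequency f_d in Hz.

4.55 Hz

Parallel springs add: k_eq = 21700 + 11900 + 29800 + 25800 = 89200 N/m.
ω_n = √(k_eq/m) = √(89200/106) = 29.01 rad/s.
Critical damping c_c = 2√(k_eq·m) = 2√(89200 × 106) = 6150 N·s/m, so ζ = c/c_c = 1050/6150 = 0.1707.
ω_d = ω_n√(1 − ζ²) = 29.01 × √(1 − 0.0292) = 28.58 rad/s.
f_d = ω_d/(2π) = 4.549 Hz.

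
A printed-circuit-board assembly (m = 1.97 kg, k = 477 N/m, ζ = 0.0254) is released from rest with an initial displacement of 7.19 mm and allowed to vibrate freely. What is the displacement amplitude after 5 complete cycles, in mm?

3.24 mm

Logarithmic decrement δ = 2πζ/√(1 − ζ²) = 2π × 0.02540/√(1 − 0.000645) = 0.1596.
After n cycles, x_n/x₀ = e^(−nδ), so x_5 = 7.19 × e^(−5 × 0.1596) = 7.19 × 0.4501 = 3.236 mm.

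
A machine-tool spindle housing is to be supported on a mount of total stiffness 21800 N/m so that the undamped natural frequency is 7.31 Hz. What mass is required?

ω_n = 2πf_n = 2π × 7.31 = 45.93 rad/s.
m = k/ω_n² = 21800/45.93² = 21800/2110 = 10.33 kg.

10.3 kg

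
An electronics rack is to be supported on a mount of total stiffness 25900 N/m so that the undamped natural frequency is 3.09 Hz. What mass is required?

ω_n = 2πf_n = 2π × 3.09 = 19.42 rad/s.
m = k/ω_n² = 25900/19.42² = 25900/376.9 = 68.71 kg.

68.7 kg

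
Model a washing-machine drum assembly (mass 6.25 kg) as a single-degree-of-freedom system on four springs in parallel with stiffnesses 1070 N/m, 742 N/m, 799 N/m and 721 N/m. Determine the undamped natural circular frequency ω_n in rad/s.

23.1 rad/s

Parallel springs add: k_eq = 1070 + 742 + 799 + 721 = 3332 N/m.
ω_n = √(k_eq/m) = √(3332/6.25) = √533.1 = 23.09 rad/s.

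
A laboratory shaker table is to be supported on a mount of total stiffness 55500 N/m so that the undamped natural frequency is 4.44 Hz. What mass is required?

71.3 kg

ω_n = 2πf_n = 2π × 4.44 = 27.90 rad/s.
m = k/ω_n² = 55500/27.90² = 55500/778.3 = 71.31 kg.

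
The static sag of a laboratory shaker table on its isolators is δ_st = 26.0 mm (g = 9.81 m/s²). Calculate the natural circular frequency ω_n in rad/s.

19.4 rad/s

ω_n = √(g/δ_st) = √(9.81/0.0260) = √377.3 = 19.42 rad/s.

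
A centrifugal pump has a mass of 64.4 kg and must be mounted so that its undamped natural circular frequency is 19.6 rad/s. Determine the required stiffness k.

k = m·ω_n² = 64.4 × 19.60² = 64.4 × 384.2 = 24740 N/m.

24700 N/m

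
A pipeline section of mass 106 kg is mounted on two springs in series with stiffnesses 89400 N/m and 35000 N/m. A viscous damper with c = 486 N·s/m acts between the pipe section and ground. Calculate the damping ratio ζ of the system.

0.149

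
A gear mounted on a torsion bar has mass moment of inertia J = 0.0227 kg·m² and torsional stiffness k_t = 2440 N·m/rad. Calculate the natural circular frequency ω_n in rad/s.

328 rad/s

ω_n = √(k_t/J) = √(2440/0.0227) = √107500 = 327.9 rad/s.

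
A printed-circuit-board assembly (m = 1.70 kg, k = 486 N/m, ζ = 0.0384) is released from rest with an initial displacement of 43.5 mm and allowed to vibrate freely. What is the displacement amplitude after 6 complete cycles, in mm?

10.2 mm

Logarithmic decrement δ = 2πζ/√(1 − ζ²) = 2π × 0.03840/√(1 − 0.00147) = 0.2415.
After n cycles, x_n/x₀ = e^(−nδ), so x_6 = 43.5 × e^(−6 × 0.2415) = 43.5 × 0.2349 = 10.22 mm.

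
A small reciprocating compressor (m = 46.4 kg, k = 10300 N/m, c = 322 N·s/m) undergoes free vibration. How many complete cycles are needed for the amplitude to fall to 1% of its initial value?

4 cycles

ζ = c/(2√(km)) = 322/(2√(10300 × 46.4)) = 322/1383 = 0.2329.
Logarithmic decrement δ = 2πζ/√(1 − ζ²) = 2π × 0.2329/√(1 − 0.0542) = 1.505.
x_n/x₀ = e^(−nδ) ≤ 0.01; take ln: n ≥ ln(1/0.01)/δ = 4.605/1.505 = 3.061.
So 4 complete cycles are required.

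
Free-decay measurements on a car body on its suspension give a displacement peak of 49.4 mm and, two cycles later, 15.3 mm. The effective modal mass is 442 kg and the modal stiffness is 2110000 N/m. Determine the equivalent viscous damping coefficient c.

5670 N·s/m

Logarithmic decrement δ = (1/n)·ln(x₀/x_n) = (1/2)·ln(49.4/15.3) = (1/2)·ln(3.229) = 0.5860.
ζ = δ/√(4π² + δ²) = 0.5860/√(39.48 + 0.343) = 0.5860/6.310 = 0.09287.
c = ζ · 2√(km) = 0.09287 × 2√(2110000 × 442) = 0.09287 × 61080 = 5672 N·s/m.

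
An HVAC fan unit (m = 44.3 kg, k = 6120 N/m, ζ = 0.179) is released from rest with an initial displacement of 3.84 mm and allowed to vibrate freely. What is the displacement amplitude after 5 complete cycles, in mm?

Logarithmic decrement δ = 2πζ/√(1 − ζ²) = 2π × 0.1790/√(1 − 0.0320) = 1.143.
After n cycles, x_n/x₀ = e^(−nδ), so x_5 = 3.84 × e^(−5 × 1.143) = 3.84 × 0.003294 = 0.01265 mm.

0.0126 mm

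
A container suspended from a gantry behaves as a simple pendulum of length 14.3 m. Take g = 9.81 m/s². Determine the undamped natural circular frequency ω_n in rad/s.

For a simple pendulum ω_n = √(g/L) = √(9.81/14.3) = √0.6860 = 0.8283 rad/s.

0.828 rad/s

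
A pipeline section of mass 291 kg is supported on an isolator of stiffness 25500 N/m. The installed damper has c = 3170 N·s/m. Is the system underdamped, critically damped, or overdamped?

underdamped

c_c = 2√(k·m) = 5448 N·s/m; ζ = c/c_c = 3170/5448 = 0.582.
Since ζ < 1 the system is underdamped.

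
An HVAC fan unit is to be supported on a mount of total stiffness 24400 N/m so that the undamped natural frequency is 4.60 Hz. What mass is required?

29.2 kg

ω_n = 2πf_n = 2π × 4.60 = 28.90 rad/s.
m = k/ω_n² = 24400/28.90² = 24400/835.4 = 29.21 kg.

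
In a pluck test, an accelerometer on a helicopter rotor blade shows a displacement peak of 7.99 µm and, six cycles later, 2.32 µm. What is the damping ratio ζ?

0.0328

Logarithmic decrement δ = (1/n)·ln(x₀/x_n) = (1/6)·ln(7.99/2.32) = (1/6)·ln(3.444) = 0.2061.
ζ = δ/√(4π² + δ²) = 0.2061/√(39.48 + 0.0425) = 0.2061/6.287 = 0.03278.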